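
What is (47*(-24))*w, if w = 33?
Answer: -37224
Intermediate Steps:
(47*(-24))*w = (47*(-24))*33 = -1128*33 = -37224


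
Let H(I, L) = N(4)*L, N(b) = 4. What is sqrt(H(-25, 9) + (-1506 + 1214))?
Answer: 16*I ≈ 16.0*I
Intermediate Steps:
H(I, L) = 4*L
sqrt(H(-25, 9) + (-1506 + 1214)) = sqrt(4*9 + (-1506 + 1214)) = sqrt(36 - 292) = sqrt(-256) = 16*I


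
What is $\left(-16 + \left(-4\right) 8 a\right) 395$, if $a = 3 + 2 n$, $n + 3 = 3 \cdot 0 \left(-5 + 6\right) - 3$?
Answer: $107440$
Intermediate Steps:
$n = -6$ ($n = -3 - \left(3 - 3 \cdot 0 \left(-5 + 6\right)\right) = -3 - \left(3 - 3 \cdot 0 \cdot 1\right) = -3 + \left(3 \cdot 0 - 3\right) = -3 + \left(0 - 3\right) = -3 - 3 = -6$)
$a = -9$ ($a = 3 + 2 \left(-6\right) = 3 - 12 = -9$)
$\left(-16 + \left(-4\right) 8 a\right) 395 = \left(-16 + \left(-4\right) 8 \left(-9\right)\right) 395 = \left(-16 - -288\right) 395 = \left(-16 + 288\right) 395 = 272 \cdot 395 = 107440$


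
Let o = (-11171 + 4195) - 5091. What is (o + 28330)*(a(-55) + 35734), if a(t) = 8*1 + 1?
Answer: 581288409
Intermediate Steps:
o = -12067 (o = -6976 - 5091 = -12067)
a(t) = 9 (a(t) = 8 + 1 = 9)
(o + 28330)*(a(-55) + 35734) = (-12067 + 28330)*(9 + 35734) = 16263*35743 = 581288409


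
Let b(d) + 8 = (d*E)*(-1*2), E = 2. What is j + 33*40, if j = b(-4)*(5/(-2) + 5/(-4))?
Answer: 1290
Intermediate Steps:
b(d) = -8 - 4*d (b(d) = -8 + (d*2)*(-1*2) = -8 + (2*d)*(-2) = -8 - 4*d)
j = -30 (j = (-8 - 4*(-4))*(5/(-2) + 5/(-4)) = (-8 + 16)*(5*(-½) + 5*(-¼)) = 8*(-5/2 - 5/4) = 8*(-15/4) = -30)
j + 33*40 = -30 + 33*40 = -30 + 1320 = 1290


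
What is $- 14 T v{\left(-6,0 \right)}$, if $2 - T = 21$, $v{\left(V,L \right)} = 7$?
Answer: $1862$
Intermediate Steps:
$T = -19$ ($T = 2 - 21 = -19$)
$- 14 T v{\left(-6,0 \right)} = \left(-14\right) \left(-19\right) 7 = 266 \cdot 7 = 1862$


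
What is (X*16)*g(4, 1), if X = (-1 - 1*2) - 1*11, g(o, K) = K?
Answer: -224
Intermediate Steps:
X = -14 (X = (-1 - 2) - 11 = -3 - 11 = -14)
(X*16)*g(4, 1) = -14*16*1 = -224*1 = -224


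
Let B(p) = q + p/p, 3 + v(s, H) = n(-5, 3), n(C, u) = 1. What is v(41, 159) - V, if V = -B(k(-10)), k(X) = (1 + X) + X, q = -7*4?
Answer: -29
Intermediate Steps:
q = -28
v(s, H) = -2 (v(s, H) = -3 + 1 = -2)
k(X) = 1 + 2*X
B(p) = -27 (B(p) = -28 + p/p = -28 + 1 = -27)
V = 27 (V = -1*(-27) = 27)
v(41, 159) - V = -2 - 1*27 = -2 - 27 = -29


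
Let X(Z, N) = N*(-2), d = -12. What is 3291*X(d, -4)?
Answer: 26328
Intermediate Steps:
X(Z, N) = -2*N
3291*X(d, -4) = 3291*(-2*(-4)) = 3291*8 = 26328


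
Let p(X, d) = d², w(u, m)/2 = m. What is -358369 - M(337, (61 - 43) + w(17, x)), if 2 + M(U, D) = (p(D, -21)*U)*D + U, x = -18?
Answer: 2316402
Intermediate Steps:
w(u, m) = 2*m
M(U, D) = -2 + U + 441*D*U (M(U, D) = -2 + (((-21)²*U)*D + U) = -2 + ((441*U)*D + U) = -2 + (441*D*U + U) = -2 + (U + 441*D*U) = -2 + U + 441*D*U)
-358369 - M(337, (61 - 43) + w(17, x)) = -358369 - (-2 + 337 + 441*((61 - 43) + 2*(-18))*337) = -358369 - (-2 + 337 + 441*(18 - 36)*337) = -358369 - (-2 + 337 + 441*(-18)*337) = -358369 - (-2 + 337 - 2675106) = -358369 - 1*(-2674771) = -358369 + 2674771 = 2316402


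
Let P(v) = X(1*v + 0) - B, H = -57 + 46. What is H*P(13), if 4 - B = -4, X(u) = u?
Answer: -55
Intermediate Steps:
H = -11
B = 8 (B = 4 - 1*(-4) = 4 + 4 = 8)
P(v) = -8 + v (P(v) = (1*v + 0) - 1*8 = (v + 0) - 8 = v - 8 = -8 + v)
H*P(13) = -11*(-8 + 13) = -11*5 = -55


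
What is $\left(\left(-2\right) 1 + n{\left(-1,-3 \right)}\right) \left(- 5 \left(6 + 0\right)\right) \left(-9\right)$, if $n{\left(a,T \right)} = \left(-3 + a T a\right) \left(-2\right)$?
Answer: $2700$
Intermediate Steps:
$n{\left(a,T \right)} = 6 - 2 T a^{2}$ ($n{\left(a,T \right)} = \left(-3 + T a a\right) \left(-2\right) = \left(-3 + T a^{2}\right) \left(-2\right) = 6 - 2 T a^{2}$)
$\left(\left(-2\right) 1 + n{\left(-1,-3 \right)}\right) \left(- 5 \left(6 + 0\right)\right) \left(-9\right) = \left(\left(-2\right) 1 + \left(6 - - 6 \left(-1\right)^{2}\right)\right) \left(- 5 \left(6 + 0\right)\right) \left(-9\right) = \left(-2 + \left(6 - \left(-6\right) 1\right)\right) \left(\left(-5\right) 6\right) \left(-9\right) = \left(-2 + \left(6 + 6\right)\right) \left(-30\right) \left(-9\right) = \left(-2 + 12\right) \left(-30\right) \left(-9\right) = 10 \left(-30\right) \left(-9\right) = \left(-300\right) \left(-9\right) = 2700$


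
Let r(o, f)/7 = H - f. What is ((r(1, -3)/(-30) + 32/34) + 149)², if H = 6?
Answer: 631667689/28900 ≈ 21857.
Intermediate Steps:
r(o, f) = 42 - 7*f (r(o, f) = 7*(6 - f) = 42 - 7*f)
((r(1, -3)/(-30) + 32/34) + 149)² = (((42 - 7*(-3))/(-30) + 32/34) + 149)² = (((42 + 21)*(-1/30) + 32*(1/34)) + 149)² = ((63*(-1/30) + 16/17) + 149)² = ((-21/10 + 16/17) + 149)² = (-197/170 + 149)² = (25133/170)² = 631667689/28900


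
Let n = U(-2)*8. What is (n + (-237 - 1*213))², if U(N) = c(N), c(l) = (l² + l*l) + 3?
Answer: 131044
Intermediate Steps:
c(l) = 3 + 2*l² (c(l) = (l² + l²) + 3 = 2*l² + 3 = 3 + 2*l²)
U(N) = 3 + 2*N²
n = 88 (n = (3 + 2*(-2)²)*8 = (3 + 2*4)*8 = (3 + 8)*8 = 11*8 = 88)
(n + (-237 - 1*213))² = (88 + (-237 - 1*213))² = (88 + (-237 - 213))² = (88 - 450)² = (-362)² = 131044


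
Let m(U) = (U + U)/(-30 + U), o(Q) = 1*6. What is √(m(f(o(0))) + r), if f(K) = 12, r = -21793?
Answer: I*√196149/3 ≈ 147.63*I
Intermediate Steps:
o(Q) = 6
m(U) = 2*U/(-30 + U) (m(U) = (2*U)/(-30 + U) = 2*U/(-30 + U))
√(m(f(o(0))) + r) = √(2*12/(-30 + 12) - 21793) = √(2*12/(-18) - 21793) = √(2*12*(-1/18) - 21793) = √(-4/3 - 21793) = √(-65383/3) = I*√196149/3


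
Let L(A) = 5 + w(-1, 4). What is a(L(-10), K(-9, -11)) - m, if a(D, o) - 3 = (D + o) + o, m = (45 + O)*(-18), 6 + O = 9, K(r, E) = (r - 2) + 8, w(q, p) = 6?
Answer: 872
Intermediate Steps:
K(r, E) = 6 + r (K(r, E) = (-2 + r) + 8 = 6 + r)
O = 3 (O = -6 + 9 = 3)
L(A) = 11 (L(A) = 5 + 6 = 11)
m = -864 (m = (45 + 3)*(-18) = 48*(-18) = -864)
a(D, o) = 3 + D + 2*o (a(D, o) = 3 + ((D + o) + o) = 3 + (D + 2*o) = 3 + D + 2*o)
a(L(-10), K(-9, -11)) - m = (3 + 11 + 2*(6 - 9)) - 1*(-864) = (3 + 11 + 2*(-3)) + 864 = (3 + 11 - 6) + 864 = 8 + 864 = 872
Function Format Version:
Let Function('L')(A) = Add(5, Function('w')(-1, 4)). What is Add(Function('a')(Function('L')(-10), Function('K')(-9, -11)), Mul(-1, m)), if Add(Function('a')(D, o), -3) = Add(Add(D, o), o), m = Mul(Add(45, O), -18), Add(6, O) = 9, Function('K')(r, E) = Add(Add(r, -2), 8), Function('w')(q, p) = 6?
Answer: 872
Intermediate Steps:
Function('K')(r, E) = Add(6, r) (Function('K')(r, E) = Add(Add(-2, r), 8) = Add(6, r))
O = 3 (O = Add(-6, 9) = 3)
Function('L')(A) = 11 (Function('L')(A) = Add(5, 6) = 11)
m = -864 (m = Mul(Add(45, 3), -18) = Mul(48, -18) = -864)
Function('a')(D, o) = Add(3, D, Mul(2, o)) (Function('a')(D, o) = Add(3, Add(Add(D, o), o)) = Add(3, Add(D, Mul(2, o))) = Add(3, D, Mul(2, o)))
Add(Function('a')(Function('L')(-10), Function('K')(-9, -11)), Mul(-1, m)) = Add(Add(3, 11, Mul(2, Add(6, -9))), Mul(-1, -864)) = Add(Add(3, 11, Mul(2, -3)), 864) = Add(Add(3, 11, -6), 864) = Add(8, 864) = 872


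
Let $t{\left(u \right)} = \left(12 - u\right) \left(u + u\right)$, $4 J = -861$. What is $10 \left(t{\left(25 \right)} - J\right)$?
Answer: $- \frac{8695}{2} \approx -4347.5$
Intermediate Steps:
$J = - \frac{861}{4}$ ($J = \frac{1}{4} \left(-861\right) = - \frac{861}{4} \approx -215.25$)
$t{\left(u \right)} = 2 u \left(12 - u\right)$ ($t{\left(u \right)} = \left(12 - u\right) 2 u = 2 u \left(12 - u\right)$)
$10 \left(t{\left(25 \right)} - J\right) = 10 \left(2 \cdot 25 \left(12 - 25\right) - - \frac{861}{4}\right) = 10 \left(2 \cdot 25 \left(12 - 25\right) + \frac{861}{4}\right) = 10 \left(2 \cdot 25 \left(-13\right) + \frac{861}{4}\right) = 10 \left(-650 + \frac{861}{4}\right) = 10 \left(- \frac{1739}{4}\right) = - \frac{8695}{2}$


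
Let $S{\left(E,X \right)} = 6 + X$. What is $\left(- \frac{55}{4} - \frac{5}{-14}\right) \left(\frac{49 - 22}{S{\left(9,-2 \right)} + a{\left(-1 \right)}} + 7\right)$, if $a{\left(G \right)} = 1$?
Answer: $- \frac{2325}{14} \approx -166.07$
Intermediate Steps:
$\left(- \frac{55}{4} - \frac{5}{-14}\right) \left(\frac{49 - 22}{S{\left(9,-2 \right)} + a{\left(-1 \right)}} + 7\right) = \left(- \frac{55}{4} - \frac{5}{-14}\right) \left(\frac{49 - 22}{\left(6 - 2\right) + 1} + 7\right) = \left(\left(-55\right) \frac{1}{4} - - \frac{5}{14}\right) \left(\frac{27}{4 + 1} + 7\right) = \left(- \frac{55}{4} + \frac{5}{14}\right) \left(\frac{27}{5} + 7\right) = - \frac{375 \left(27 \cdot \frac{1}{5} + 7\right)}{28} = - \frac{375 \left(\frac{27}{5} + 7\right)}{28} = \left(- \frac{375}{28}\right) \frac{62}{5} = - \frac{2325}{14}$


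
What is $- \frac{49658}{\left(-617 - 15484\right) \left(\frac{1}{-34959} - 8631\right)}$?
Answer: $- \frac{289332337}{809695487355} \approx -0.00035733$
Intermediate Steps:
$- \frac{49658}{\left(-617 - 15484\right) \left(\frac{1}{-34959} - 8631\right)} = - \frac{49658}{\left(-16101\right) \left(- \frac{1}{34959} - 8631\right)} = - \frac{49658}{\left(-16101\right) \left(- \frac{301731130}{34959}\right)} = - \frac{49658}{\frac{1619390974710}{11653}} = \left(-49658\right) \frac{11653}{1619390974710} = - \frac{289332337}{809695487355}$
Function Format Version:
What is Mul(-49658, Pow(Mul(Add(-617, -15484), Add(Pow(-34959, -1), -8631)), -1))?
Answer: Rational(-289332337, 809695487355) ≈ -0.00035733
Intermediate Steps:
Mul(-49658, Pow(Mul(Add(-617, -15484), Add(Pow(-34959, -1), -8631)), -1)) = Mul(-49658, Pow(Mul(-16101, Add(Rational(-1, 34959), -8631)), -1)) = Mul(-49658, Pow(Mul(-16101, Rational(-301731130, 34959)), -1)) = Mul(-49658, Pow(Rational(1619390974710, 11653), -1)) = Mul(-49658, Rational(11653, 1619390974710)) = Rational(-289332337, 809695487355)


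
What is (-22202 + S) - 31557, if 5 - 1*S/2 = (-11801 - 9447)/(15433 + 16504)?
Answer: -1716539317/31937 ≈ -53748.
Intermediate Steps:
S = 361866/31937 (S = 10 - 2*(-11801 - 9447)/(15433 + 16504) = 10 - (-42496)/31937 = 10 - 2*(-21248/31937) = 10 + 42496/31937 = 361866/31937 ≈ 11.331)
(-22202 + S) - 31557 = (-22202 + 361866/31937) - 31557 = -708703408/31937 - 31557 = -1716539317/31937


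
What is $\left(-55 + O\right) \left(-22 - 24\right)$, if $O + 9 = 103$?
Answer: $-1794$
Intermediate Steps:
$O = 94$ ($O = -9 + 103 = 94$)
$\left(-55 + O\right) \left(-22 - 24\right) = \left(-55 + 94\right) \left(-22 - 24\right) = 39 \left(-46\right) = -1794$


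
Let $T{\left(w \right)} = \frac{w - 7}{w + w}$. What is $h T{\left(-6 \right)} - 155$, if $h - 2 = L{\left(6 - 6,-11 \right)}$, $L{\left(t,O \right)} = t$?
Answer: $- \frac{917}{6} \approx -152.83$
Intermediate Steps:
$T{\left(w \right)} = \frac{-7 + w}{2 w}$
$h = 2$ ($h = 2 + \left(6 - 6\right) = 2 + 0 = 2$)
$h T{\left(-6 \right)} - 155 = 2 \frac{-7 - 6}{2 \left(-6\right)} - 155 = 2 \cdot \frac{1}{2} \left(- \frac{1}{6}\right) \left(-13\right) - 155 = 2 \cdot \frac{13}{12} - 155 = \frac{13}{6} - 155 = - \frac{917}{6}$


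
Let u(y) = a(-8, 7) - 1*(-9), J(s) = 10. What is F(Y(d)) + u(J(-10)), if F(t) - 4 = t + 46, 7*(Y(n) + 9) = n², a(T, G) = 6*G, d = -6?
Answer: 680/7 ≈ 97.143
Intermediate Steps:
Y(n) = -9 + n²/7
F(t) = 50 + t (F(t) = 4 + (t + 46) = 4 + (46 + t) = 50 + t)
u(y) = 51 (u(y) = 6*7 - 1*(-9) = 42 + 9 = 51)
F(Y(d)) + u(J(-10)) = (50 + (-9 + (⅐)*(-6)²)) + 51 = (50 + (-9 + (⅐)*36)) + 51 = (50 + (-9 + 36/7)) + 51 = (50 - 27/7) + 51 = 323/7 + 51 = 680/7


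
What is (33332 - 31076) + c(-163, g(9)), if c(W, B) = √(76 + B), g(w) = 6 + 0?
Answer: 2256 + √82 ≈ 2265.1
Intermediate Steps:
g(w) = 6
(33332 - 31076) + c(-163, g(9)) = (33332 - 31076) + √(76 + 6) = 2256 + √82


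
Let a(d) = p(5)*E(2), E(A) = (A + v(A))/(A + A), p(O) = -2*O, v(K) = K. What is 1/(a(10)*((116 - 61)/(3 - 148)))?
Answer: 29/110 ≈ 0.26364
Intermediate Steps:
E(A) = 1 (E(A) = (A + A)/(A + A) = (2*A)/((2*A)) = (2*A)*(1/(2*A)) = 1)
a(d) = -10 (a(d) = -2*5*1 = -10*1 = -10)
1/(a(10)*((116 - 61)/(3 - 148))) = 1/(-10*(116 - 61)/(3 - 148)) = 1/(-550/(-145)) = 1/(-550*(-1)/145) = 1/(-10*(-11/29)) = 1/(110/29) = 29/110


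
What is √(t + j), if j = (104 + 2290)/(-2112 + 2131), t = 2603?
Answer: √2729 ≈ 52.240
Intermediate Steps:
j = 126 (j = 2394/19 = 2394*(1/19) = 126)
√(t + j) = √(2603 + 126) = √2729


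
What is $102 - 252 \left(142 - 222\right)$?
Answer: $20262$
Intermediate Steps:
$102 - 252 \left(142 - 222\right) = 102 - -20160 = 102 + 20160 = 20262$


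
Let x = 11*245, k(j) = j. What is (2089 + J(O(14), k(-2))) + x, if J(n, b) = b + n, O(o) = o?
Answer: 4796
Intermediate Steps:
x = 2695
(2089 + J(O(14), k(-2))) + x = (2089 + (-2 + 14)) + 2695 = (2089 + 12) + 2695 = 2101 + 2695 = 4796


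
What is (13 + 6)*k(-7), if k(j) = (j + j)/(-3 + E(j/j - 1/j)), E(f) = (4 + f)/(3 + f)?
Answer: 7714/51 ≈ 151.25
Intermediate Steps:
E(f) = (4 + f)/(3 + f)
k(j) = 2*j/(-3 + (5 - 1/j)/(4 - 1/j)) (k(j) = (j + j)/(-3 + (4 + (j/j - 1/j))/(3 + (j/j - 1/j))) = (2*j)/(-3 + (4 + (1 - 1/j))/(3 + (1 - 1/j))) = (2*j)/(-3 + (5 - 1/j)/(4 - 1/j)) = 2*j/(-3 + (5 - 1/j)/(4 - 1/j)))
(13 + 6)*k(-7) = (13 + 6)*(2*(-7)*(1 - 4*(-7))/(-2 + 7*(-7))) = 19*(2*(-7)*(1 + 28)/(-2 - 49)) = 19*(2*(-7)*29/(-51)) = 19*(2*(-7)*(-1/51)*29) = 19*(406/51) = 7714/51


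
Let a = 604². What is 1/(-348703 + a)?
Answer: 1/16113 ≈ 6.2062e-5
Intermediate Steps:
a = 364816
1/(-348703 + a) = 1/(-348703 + 364816) = 1/16113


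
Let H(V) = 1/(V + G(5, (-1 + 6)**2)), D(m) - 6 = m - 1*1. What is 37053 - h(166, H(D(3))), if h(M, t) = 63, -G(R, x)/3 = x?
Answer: 36990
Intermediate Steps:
G(R, x) = -3*x
D(m) = 5 + m (D(m) = 6 + (m - 1*1) = 6 + (m - 1) = 6 + (-1 + m) = 5 + m)
H(V) = 1/(-75 + V) (H(V) = 1/(V - 3*(-1 + 6)**2) = 1/(V - 3*5**2) = 1/(V - 3*25) = 1/(V - 75) = 1/(-75 + V))
37053 - h(166, H(D(3))) = 37053 - 1*63 = 37053 - 63 = 36990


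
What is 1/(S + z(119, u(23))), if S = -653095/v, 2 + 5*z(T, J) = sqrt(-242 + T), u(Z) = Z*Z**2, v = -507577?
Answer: 1903685303695/12250992382436 - 1288172054645*I*sqrt(123)/36752977147308 ≈ 0.15539 - 0.38872*I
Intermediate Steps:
u(Z) = Z**3
z(T, J) = -2/5 + sqrt(-242 + T)/5
S = 653095/507577 (S = -653095/(-507577) = -653095*(-1/507577) = 653095/507577 ≈ 1.2867)
1/(S + z(119, u(23))) = 1/(653095/507577 + (-2/5 + sqrt(-242 + 119)/5)) = 1/(653095/507577 + (-2/5 + sqrt(-123)/5)) = 1/(653095/507577 + (-2/5 + (I*sqrt(123))/5)) = 1/(653095/507577 + (-2/5 + I*sqrt(123)/5)) = 1/(2250321/2537885 + I*sqrt(123)/5)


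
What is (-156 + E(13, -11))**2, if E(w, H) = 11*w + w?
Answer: 0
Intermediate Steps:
E(w, H) = 12*w
(-156 + E(13, -11))**2 = (-156 + 12*13)**2 = (-156 + 156)**2 = 0**2 = 0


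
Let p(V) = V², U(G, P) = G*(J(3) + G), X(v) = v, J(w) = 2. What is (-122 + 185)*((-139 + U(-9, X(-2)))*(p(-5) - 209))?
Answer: 880992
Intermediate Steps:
U(G, P) = G*(2 + G)
(-122 + 185)*((-139 + U(-9, X(-2)))*(p(-5) - 209)) = (-122 + 185)*((-139 - 9*(2 - 9))*((-5)² - 209)) = 63*((-139 - 9*(-7))*(25 - 209)) = 63*((-139 + 63)*(-184)) = 63*(-76*(-184)) = 63*13984 = 880992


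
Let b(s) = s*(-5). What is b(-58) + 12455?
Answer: 12745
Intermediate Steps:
b(s) = -5*s
b(-58) + 12455 = -5*(-58) + 12455 = 290 + 12455 = 12745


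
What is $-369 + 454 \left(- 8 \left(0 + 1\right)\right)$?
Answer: $-4001$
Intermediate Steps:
$-369 + 454 \left(- 8 \left(0 + 1\right)\right) = -369 + 454 \left(\left(-8\right) 1\right) = -369 + 454 \left(-8\right) = -369 - 3632 = -4001$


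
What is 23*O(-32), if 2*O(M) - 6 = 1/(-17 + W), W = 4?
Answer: 1771/26 ≈ 68.115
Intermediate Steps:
O(M) = 77/26 (O(M) = 3 + 1/(2*(-17 + 4)) = 3 + (1/2)/(-13) = 3 + (1/2)*(-1/13) = 3 - 1/26 = 77/26)
23*O(-32) = 23*(77/26) = 1771/26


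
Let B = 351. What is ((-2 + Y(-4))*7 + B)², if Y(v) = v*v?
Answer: 201601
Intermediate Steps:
Y(v) = v²
((-2 + Y(-4))*7 + B)² = ((-2 + (-4)²)*7 + 351)² = ((-2 + 16)*7 + 351)² = (14*7 + 351)² = (98 + 351)² = 449² = 201601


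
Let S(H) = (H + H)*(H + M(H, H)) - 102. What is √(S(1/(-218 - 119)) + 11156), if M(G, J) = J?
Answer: 3*√139487970/337 ≈ 105.14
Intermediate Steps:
S(H) = -102 + 4*H² (S(H) = (H + H)*(H + H) - 102 = (2*H)*(2*H) - 102 = 4*H² - 102 = -102 + 4*H²)
√(S(1/(-218 - 119)) + 11156) = √((-102 + 4*(1/(-218 - 119))²) + 11156) = √((-102 + 4*(1/(-337))²) + 11156) = √((-102 + 4*(-1/337)²) + 11156) = √((-102 + 4*(1/113569)) + 11156) = √((-102 + 4/113569) + 11156) = √(-11584034/113569 + 11156) = √(1255391730/113569) = 3*√139487970/337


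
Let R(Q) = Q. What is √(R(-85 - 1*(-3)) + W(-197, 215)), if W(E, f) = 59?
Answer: I*√23 ≈ 4.7958*I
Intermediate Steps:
√(R(-85 - 1*(-3)) + W(-197, 215)) = √((-85 - 1*(-3)) + 59) = √((-85 + 3) + 59) = √(-82 + 59) = √(-23) = I*√23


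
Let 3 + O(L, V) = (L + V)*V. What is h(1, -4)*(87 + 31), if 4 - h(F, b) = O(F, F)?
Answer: 590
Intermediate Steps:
O(L, V) = -3 + V*(L + V) (O(L, V) = -3 + (L + V)*V = -3 + V*(L + V))
h(F, b) = 7 - 2*F² (h(F, b) = 4 - (-3 + F² + F*F) = 4 - (-3 + F² + F²) = 4 - (-3 + 2*F²) = 4 + (3 - 2*F²) = 7 - 2*F²)
h(1, -4)*(87 + 31) = (7 - 2*1²)*(87 + 31) = (7 - 2*1)*118 = (7 - 2)*118 = 5*118 = 590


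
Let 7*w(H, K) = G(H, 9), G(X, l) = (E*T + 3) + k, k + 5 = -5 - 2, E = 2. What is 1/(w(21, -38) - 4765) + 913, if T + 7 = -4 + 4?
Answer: 30474107/33378 ≈ 913.00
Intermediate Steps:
T = -7 (T = -7 + (-4 + 4) = -7 + 0 = -7)
k = -12 (k = -5 + (-5 - 2) = -5 - 7 = -12)
G(X, l) = -23 (G(X, l) = (2*(-7) + 3) - 12 = (-14 + 3) - 12 = -11 - 12 = -23)
w(H, K) = -23/7 (w(H, K) = (⅐)*(-23) = -23/7)
1/(w(21, -38) - 4765) + 913 = 1/(-23/7 - 4765) + 913 = 1/(-33378/7) + 913 = -7/33378 + 913 = 30474107/33378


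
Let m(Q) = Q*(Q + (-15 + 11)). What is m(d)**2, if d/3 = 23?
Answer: 20115225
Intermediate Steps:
d = 69 (d = 3*23 = 69)
m(Q) = Q*(-4 + Q) (m(Q) = Q*(Q - 4) = Q*(-4 + Q))
m(d)**2 = (69*(-4 + 69))**2 = (69*65)**2 = 4485**2 = 20115225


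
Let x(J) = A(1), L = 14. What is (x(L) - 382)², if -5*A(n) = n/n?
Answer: 3651921/25 ≈ 1.4608e+5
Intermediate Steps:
A(n) = -⅕ (A(n) = -n/(5*n) = -⅕*1 = -⅕)
x(J) = -⅕
(x(L) - 382)² = (-⅕ - 382)² = (-1911/5)² = 3651921/25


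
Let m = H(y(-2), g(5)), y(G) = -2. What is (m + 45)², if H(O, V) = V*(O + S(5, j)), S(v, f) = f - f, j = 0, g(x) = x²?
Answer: 25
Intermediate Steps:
S(v, f) = 0
H(O, V) = O*V (H(O, V) = V*(O + 0) = V*O = O*V)
m = -50 (m = -2*5² = -2*25 = -50)
(m + 45)² = (-50 + 45)² = (-5)² = 25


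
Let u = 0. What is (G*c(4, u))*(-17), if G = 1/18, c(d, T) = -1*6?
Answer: 17/3 ≈ 5.6667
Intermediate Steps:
c(d, T) = -6
G = 1/18 ≈ 0.055556
(G*c(4, u))*(-17) = ((1/18)*(-6))*(-17) = -⅓*(-17) = 17/3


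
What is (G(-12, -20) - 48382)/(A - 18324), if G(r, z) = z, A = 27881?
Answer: -48402/9557 ≈ -5.0646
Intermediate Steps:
(G(-12, -20) - 48382)/(A - 18324) = (-20 - 48382)/(27881 - 18324) = -48402/9557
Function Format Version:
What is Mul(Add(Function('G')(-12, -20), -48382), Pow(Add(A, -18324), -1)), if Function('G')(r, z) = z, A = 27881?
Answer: Rational(-48402, 9557) ≈ -5.0646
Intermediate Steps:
Mul(Add(Function('G')(-12, -20), -48382), Pow(Add(A, -18324), -1)) = Mul(Add(-20, -48382), Pow(Add(27881, -18324), -1)) = Mul(-48402, Pow(9557, -1)) = Mul(-48402, Rational(1, 9557)) = Rational(-48402, 9557)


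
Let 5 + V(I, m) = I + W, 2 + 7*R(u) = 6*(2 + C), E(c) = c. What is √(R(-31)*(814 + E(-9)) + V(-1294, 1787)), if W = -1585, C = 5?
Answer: 2*√429 ≈ 41.425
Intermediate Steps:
R(u) = 40/7 (R(u) = -2/7 + (6*(2 + 5))/7 = -2/7 + (6*7)/7 = -2/7 + (⅐)*42 = -2/7 + 6 = 40/7)
V(I, m) = -1590 + I (V(I, m) = -5 + (I - 1585) = -5 + (-1585 + I) = -1590 + I)
√(R(-31)*(814 + E(-9)) + V(-1294, 1787)) = √(40*(814 - 9)/7 + (-1590 - 1294)) = √((40/7)*805 - 2884) = √(4600 - 2884) = √1716 = 2*√429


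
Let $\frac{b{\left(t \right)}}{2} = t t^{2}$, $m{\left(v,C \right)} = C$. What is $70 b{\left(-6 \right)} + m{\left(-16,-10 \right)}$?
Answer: $-30250$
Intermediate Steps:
$b{\left(t \right)} = 2 t^{3}$ ($b{\left(t \right)} = 2 t t^{2} = 2 t^{3}$)
$70 b{\left(-6 \right)} + m{\left(-16,-10 \right)} = 70 \cdot 2 \left(-6\right)^{3} - 10 = 70 \cdot 2 \left(-216\right) - 10 = 70 \left(-432\right) - 10 = -30240 - 10 = -30250$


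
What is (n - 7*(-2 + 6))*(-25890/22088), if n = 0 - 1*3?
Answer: 401295/11044 ≈ 36.336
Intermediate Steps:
n = -3 (n = 0 - 3 = -3)
(n - 7*(-2 + 6))*(-25890/22088) = (-3 - 7*(-2 + 6))*(-25890/22088) = (-3 - 7*4)*(-25890*1/22088) = (-3 - 28)*(-12945/11044) = -31*(-12945/11044) = 401295/11044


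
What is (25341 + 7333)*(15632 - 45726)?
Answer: -983291356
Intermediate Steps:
(25341 + 7333)*(15632 - 45726) = 32674*(-30094) = -983291356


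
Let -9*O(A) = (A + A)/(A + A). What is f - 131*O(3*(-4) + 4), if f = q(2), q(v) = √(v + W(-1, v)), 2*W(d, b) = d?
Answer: 131/9 + √6/2 ≈ 15.780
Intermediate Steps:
W(d, b) = d/2
O(A) = -⅑ (O(A) = -(A + A)/(9*(A + A)) = -2*A/(9*(2*A)) = -2*A*1/(2*A)/9 = -⅑*1 = -⅑)
q(v) = √(-½ + v) (q(v) = √(v + (½)*(-1)) = √(v - ½) = √(-½ + v))
f = √6/2 (f = √(-2 + 4*2)/2 = √(-2 + 8)/2 = √6/2 ≈ 1.2247)
f - 131*O(3*(-4) + 4) = √6/2 - 131*(-⅑) = √6/2 + 131/9 = 131/9 + √6/2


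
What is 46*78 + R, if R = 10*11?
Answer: 3698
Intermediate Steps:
R = 110
46*78 + R = 46*78 + 110 = 3588 + 110 = 3698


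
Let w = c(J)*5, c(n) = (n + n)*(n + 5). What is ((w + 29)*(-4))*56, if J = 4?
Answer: -87136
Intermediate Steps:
c(n) = 2*n*(5 + n) (c(n) = (2*n)*(5 + n) = 2*n*(5 + n))
w = 360 (w = (2*4*(5 + 4))*5 = (2*4*9)*5 = 72*5 = 360)
((w + 29)*(-4))*56 = ((360 + 29)*(-4))*56 = (389*(-4))*56 = -1556*56 = -87136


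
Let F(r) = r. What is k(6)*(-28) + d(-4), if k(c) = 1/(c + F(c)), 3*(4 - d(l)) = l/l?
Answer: 4/3 ≈ 1.3333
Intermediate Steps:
d(l) = 11/3 (d(l) = 4 - l/(3*l) = 4 - ⅓*1 = 4 - ⅓ = 11/3)
k(c) = 1/(2*c) (k(c) = 1/(c + c) = 1/(2*c))
k(6)*(-28) + d(-4) = ((½)/6)*(-28) + 11/3 = ((½)*(⅙))*(-28) + 11/3 = (1/12)*(-28) + 11/3 = -7/3 + 11/3 = 4/3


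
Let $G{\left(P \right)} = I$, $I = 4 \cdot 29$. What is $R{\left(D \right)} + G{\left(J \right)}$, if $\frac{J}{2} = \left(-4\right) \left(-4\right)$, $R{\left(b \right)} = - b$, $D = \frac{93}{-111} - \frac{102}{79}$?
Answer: $\frac{345291}{2923} \approx 118.13$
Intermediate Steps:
$D = - \frac{6223}{2923}$ ($D = 93 \left(- \frac{1}{111}\right) - \frac{102}{79} = - \frac{31}{37} - \frac{102}{79} = - \frac{6223}{2923} \approx -2.129$)
$J = 32$ ($J = 2 \left(\left(-4\right) \left(-4\right)\right) = 2 \cdot 16 = 32$)
$I = 116$
$G{\left(P \right)} = 116$
$R{\left(D \right)} + G{\left(J \right)} = \left(-1\right) \left(- \frac{6223}{2923}\right) + 116 = \frac{6223}{2923} + 116 = \frac{345291}{2923}$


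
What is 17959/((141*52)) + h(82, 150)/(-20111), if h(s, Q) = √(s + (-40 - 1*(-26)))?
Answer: 17959/7332 - 2*√17/20111 ≈ 2.4490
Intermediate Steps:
h(s, Q) = √(-14 + s) (h(s, Q) = √(s + (-40 + 26)) = √(s - 14) = √(-14 + s))
17959/((141*52)) + h(82, 150)/(-20111) = 17959/((141*52)) + √(-14 + 82)/(-20111) = 17959/7332 + √68*(-1/20111) = 17959*(1/7332) + (2*√17)*(-1/20111) = 17959/7332 - 2*√17/20111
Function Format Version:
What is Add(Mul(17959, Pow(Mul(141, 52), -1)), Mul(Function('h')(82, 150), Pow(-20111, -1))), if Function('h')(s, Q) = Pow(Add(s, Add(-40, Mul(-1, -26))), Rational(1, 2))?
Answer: Add(Rational(17959, 7332), Mul(Rational(-2, 20111), Pow(17, Rational(1, 2)))) ≈ 2.4490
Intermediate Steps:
Function('h')(s, Q) = Pow(Add(-14, s), Rational(1, 2)) (Function('h')(s, Q) = Pow(Add(s, Add(-40, 26)), Rational(1, 2)) = Pow(Add(s, -14), Rational(1, 2)) = Pow(Add(-14, s), Rational(1, 2)))
Add(Mul(17959, Pow(Mul(141, 52), -1)), Mul(Function('h')(82, 150), Pow(-20111, -1))) = Add(Mul(17959, Pow(Mul(141, 52), -1)), Mul(Pow(Add(-14, 82), Rational(1, 2)), Pow(-20111, -1))) = Add(Mul(17959, Pow(7332, -1)), Mul(Pow(68, Rational(1, 2)), Rational(-1, 20111))) = Add(Mul(17959, Rational(1, 7332)), Mul(Mul(2, Pow(17, Rational(1, 2))), Rational(-1, 20111))) = Add(Rational(17959, 7332), Mul(Rational(-2, 20111), Pow(17, Rational(1, 2))))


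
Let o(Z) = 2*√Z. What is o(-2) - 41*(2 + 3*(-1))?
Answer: 41 + 2*I*√2 ≈ 41.0 + 2.8284*I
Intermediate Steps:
o(-2) - 41*(2 + 3*(-1)) = 2*√(-2) - 41*(2 + 3*(-1)) = 2*(I*√2) - 41*(2 - 3) = 2*I*√2 - 41*(-1) = 2*I*√2 + 41 = 41 + 2*I*√2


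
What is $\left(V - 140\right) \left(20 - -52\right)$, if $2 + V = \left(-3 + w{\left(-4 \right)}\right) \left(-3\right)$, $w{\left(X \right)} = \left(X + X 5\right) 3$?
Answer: $5976$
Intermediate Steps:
$w{\left(X \right)} = 18 X$ ($w{\left(X \right)} = \left(X + 5 X\right) 3 = 6 X 3 = 18 X$)
$V = 223$ ($V = -2 + \left(-3 + 18 \left(-4\right)\right) \left(-3\right) = -2 + \left(-3 - 72\right) \left(-3\right) = -2 - -225 = -2 + 225 = 223$)
$\left(V - 140\right) \left(20 - -52\right) = \left(223 - 140\right) \left(20 - -52\right) = 83 \left(20 + 52\right) = 83 \cdot 72 = 5976$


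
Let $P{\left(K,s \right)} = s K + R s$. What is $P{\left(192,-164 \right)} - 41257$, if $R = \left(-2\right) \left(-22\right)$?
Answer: $-79961$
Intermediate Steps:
$R = 44$
$P{\left(K,s \right)} = 44 s + K s$ ($P{\left(K,s \right)} = s K + 44 s = K s + 44 s = 44 s + K s$)
$P{\left(192,-164 \right)} - 41257 = - 164 \left(44 + 192\right) - 41257 = \left(-164\right) 236 - 41257 = -38704 - 41257 = -79961$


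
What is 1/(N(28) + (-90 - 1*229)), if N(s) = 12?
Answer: -1/307 ≈ -0.0032573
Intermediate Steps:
1/(N(28) + (-90 - 1*229)) = 1/(12 + (-90 - 1*229)) = 1/(12 + (-90 - 229)) = 1/(12 - 319) = 1/(-307) = -1/307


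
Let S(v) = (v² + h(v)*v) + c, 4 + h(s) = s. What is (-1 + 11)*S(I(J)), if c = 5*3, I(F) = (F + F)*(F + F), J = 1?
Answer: 310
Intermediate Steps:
I(F) = 4*F² (I(F) = (2*F)*(2*F) = 4*F²)
h(s) = -4 + s
c = 15
S(v) = 15 + v² + v*(-4 + v) (S(v) = (v² + (-4 + v)*v) + 15 = (v² + v*(-4 + v)) + 15 = 15 + v² + v*(-4 + v))
(-1 + 11)*S(I(J)) = (-1 + 11)*(15 + (4*1²)² + (4*1²)*(-4 + 4*1²)) = 10*(15 + (4*1)² + (4*1)*(-4 + 4*1)) = 10*(15 + 4² + 4*(-4 + 4)) = 10*(15 + 16 + 4*0) = 10*(15 + 16 + 0) = 10*31 = 310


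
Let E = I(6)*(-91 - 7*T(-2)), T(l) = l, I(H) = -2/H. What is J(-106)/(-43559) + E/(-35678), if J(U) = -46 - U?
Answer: -9776083/4662294006 ≈ -0.0020968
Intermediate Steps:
E = 77/3 (E = (-2/6)*(-91 - 7*(-2)) = (-2*1/6)*(-91 + 14) = -1/3*(-77) = 77/3 ≈ 25.667)
J(-106)/(-43559) + E/(-35678) = (-46 - 1*(-106))/(-43559) + (77/3)/(-35678) = (-46 + 106)*(-1/43559) + (77/3)*(-1/35678) = 60*(-1/43559) - 77/107034 = -60/43559 - 77/107034 = -9776083/4662294006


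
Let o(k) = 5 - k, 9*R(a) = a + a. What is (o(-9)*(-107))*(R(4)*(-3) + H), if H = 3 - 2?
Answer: 7490/3 ≈ 2496.7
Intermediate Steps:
H = 1
R(a) = 2*a/9 (R(a) = (a + a)/9 = (2*a)/9 = 2*a/9)
(o(-9)*(-107))*(R(4)*(-3) + H) = ((5 - 1*(-9))*(-107))*(((2/9)*4)*(-3) + 1) = ((5 + 9)*(-107))*((8/9)*(-3) + 1) = (14*(-107))*(-8/3 + 1) = -1498*(-5/3) = 7490/3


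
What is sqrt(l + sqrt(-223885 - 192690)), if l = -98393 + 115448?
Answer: sqrt(17055 + 5*I*sqrt(16663)) ≈ 130.62 + 2.471*I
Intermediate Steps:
l = 17055
sqrt(l + sqrt(-223885 - 192690)) = sqrt(17055 + sqrt(-223885 - 192690)) = sqrt(17055 + sqrt(-416575)) = sqrt(17055 + 5*I*sqrt(16663))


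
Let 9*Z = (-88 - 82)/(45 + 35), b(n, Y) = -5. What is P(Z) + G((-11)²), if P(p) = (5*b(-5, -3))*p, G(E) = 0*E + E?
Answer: 9137/72 ≈ 126.90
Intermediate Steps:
G(E) = E (G(E) = 0 + E = E)
Z = -17/72 (Z = ((-88 - 82)/(45 + 35))/9 = (-170/80)/9 = (-170*1/80)/9 = (⅑)*(-17/8) = -17/72 ≈ -0.23611)
P(p) = -25*p (P(p) = (5*(-5))*p = -25*p)
P(Z) + G((-11)²) = -25*(-17/72) + (-11)² = 425/72 + 121 = 9137/72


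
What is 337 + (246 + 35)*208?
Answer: 58785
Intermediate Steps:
337 + (246 + 35)*208 = 337 + 281*208 = 337 + 58448 = 58785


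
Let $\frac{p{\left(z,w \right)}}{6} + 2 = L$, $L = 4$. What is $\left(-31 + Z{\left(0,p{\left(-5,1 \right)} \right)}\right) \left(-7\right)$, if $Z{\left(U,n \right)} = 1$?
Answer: $210$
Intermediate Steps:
$p{\left(z,w \right)} = 12$ ($p{\left(z,w \right)} = -12 + 6 \cdot 4 = -12 + 24 = 12$)
$\left(-31 + Z{\left(0,p{\left(-5,1 \right)} \right)}\right) \left(-7\right) = \left(-31 + 1\right) \left(-7\right) = \left(-30\right) \left(-7\right) = 210$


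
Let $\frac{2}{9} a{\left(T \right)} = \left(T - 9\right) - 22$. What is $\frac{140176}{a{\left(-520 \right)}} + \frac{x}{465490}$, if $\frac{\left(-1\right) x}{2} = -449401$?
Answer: $- \frac{63021946681}{1154182455} \approx -54.603$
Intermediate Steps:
$x = 898802$ ($x = \left(-2\right) \left(-449401\right) = 898802$)
$a{\left(T \right)} = - \frac{279}{2} + \frac{9 T}{2}$ ($a{\left(T \right)} = \frac{9 \left(\left(T - 9\right) - 22\right)}{2} = \frac{9 \left(\left(-9 + T\right) - 22\right)}{2} = \frac{9 \left(-31 + T\right)}{2} = - \frac{279}{2} + \frac{9 T}{2}$)
$\frac{140176}{a{\left(-520 \right)}} + \frac{x}{465490} = \frac{140176}{- \frac{279}{2} + \frac{9}{2} \left(-520\right)} + \frac{898802}{465490} = \frac{140176}{- \frac{279}{2} - 2340} + 898802 \cdot \frac{1}{465490} = \frac{140176}{- \frac{4959}{2}} + \frac{449401}{232745} = 140176 \left(- \frac{2}{4959}\right) + \frac{449401}{232745} = - \frac{280352}{4959} + \frac{449401}{232745} = - \frac{63021946681}{1154182455}$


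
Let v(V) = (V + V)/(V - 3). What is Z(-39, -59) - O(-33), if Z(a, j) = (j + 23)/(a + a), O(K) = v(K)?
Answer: -107/78 ≈ -1.3718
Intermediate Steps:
v(V) = 2*V/(-3 + V) (v(V) = (2*V)/(-3 + V) = 2*V/(-3 + V))
O(K) = 2*K/(-3 + K)
Z(a, j) = (23 + j)/(2*a) (Z(a, j) = (23 + j)/((2*a)) = (23 + j)*(1/(2*a)) = (23 + j)/(2*a))
Z(-39, -59) - O(-33) = (½)*(23 - 59)/(-39) - 2*(-33)/(-3 - 33) = (½)*(-1/39)*(-36) - 2*(-33)/(-36) = 6/13 - 2*(-33)*(-1)/36 = 6/13 - 1*11/6 = 6/13 - 11/6 = -107/78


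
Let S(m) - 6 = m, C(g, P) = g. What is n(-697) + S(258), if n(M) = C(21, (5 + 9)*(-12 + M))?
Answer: 285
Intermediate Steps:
n(M) = 21
S(m) = 6 + m
n(-697) + S(258) = 21 + (6 + 258) = 21 + 264 = 285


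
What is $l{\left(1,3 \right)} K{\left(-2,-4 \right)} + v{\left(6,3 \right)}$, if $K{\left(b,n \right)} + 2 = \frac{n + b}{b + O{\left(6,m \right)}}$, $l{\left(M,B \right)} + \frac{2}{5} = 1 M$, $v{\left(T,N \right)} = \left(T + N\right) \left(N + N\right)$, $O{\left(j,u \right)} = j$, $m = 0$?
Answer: $\frac{519}{10} \approx 51.9$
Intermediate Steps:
$v{\left(T,N \right)} = 2 N \left(N + T\right)$ ($v{\left(T,N \right)} = \left(N + T\right) 2 N = 2 N \left(N + T\right)$)
$l{\left(M,B \right)} = - \frac{2}{5} + M$ ($l{\left(M,B \right)} = - \frac{2}{5} + 1 M = - \frac{2}{5} + M$)
$K{\left(b,n \right)} = -2 + \frac{b + n}{6 + b}$ ($K{\left(b,n \right)} = -2 + \frac{n + b}{b + 6} = -2 + \frac{b + n}{6 + b}$)
$l{\left(1,3 \right)} K{\left(-2,-4 \right)} + v{\left(6,3 \right)} = \left(- \frac{2}{5} + 1\right) \frac{-12 - 4 - -2}{6 - 2} + 2 \cdot 3 \left(3 + 6\right) = \frac{3 \frac{-12 - 4 + 2}{4}}{5} + 2 \cdot 3 \cdot 9 = \frac{3 \cdot \frac{1}{4} \left(-14\right)}{5} + 54 = \frac{3}{5} \left(- \frac{7}{2}\right) + 54 = - \frac{21}{10} + 54 = \frac{519}{10}$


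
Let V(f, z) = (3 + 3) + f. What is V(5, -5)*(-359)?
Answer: -3949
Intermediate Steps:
V(f, z) = 6 + f
V(5, -5)*(-359) = (6 + 5)*(-359) = 11*(-359) = -3949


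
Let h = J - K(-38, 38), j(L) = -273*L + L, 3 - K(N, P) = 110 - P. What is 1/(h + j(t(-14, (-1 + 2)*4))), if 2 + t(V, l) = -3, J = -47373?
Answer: -1/45944 ≈ -2.1766e-5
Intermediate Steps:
t(V, l) = -5 (t(V, l) = -2 - 3 = -5)
K(N, P) = -107 + P (K(N, P) = 3 - (110 - P) = 3 + (-110 + P) = -107 + P)
j(L) = -272*L
h = -47304 (h = -47373 - (-107 + 38) = -47373 - 1*(-69) = -47373 + 69 = -47304)
1/(h + j(t(-14, (-1 + 2)*4))) = 1/(-47304 - 272*(-5)) = 1/(-47304 + 1360) = 1/(-45944) = -1/45944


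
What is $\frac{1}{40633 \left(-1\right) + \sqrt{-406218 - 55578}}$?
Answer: $- \frac{40633}{1651502485} - \frac{2 i \sqrt{115449}}{1651502485} \approx -2.4604 \cdot 10^{-5} - 4.1148 \cdot 10^{-7} i$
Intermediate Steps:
$\frac{1}{40633 \left(-1\right) + \sqrt{-406218 - 55578}} = \frac{1}{-40633 + \sqrt{-461796}} = \frac{1}{-40633 + 2 i \sqrt{115449}}$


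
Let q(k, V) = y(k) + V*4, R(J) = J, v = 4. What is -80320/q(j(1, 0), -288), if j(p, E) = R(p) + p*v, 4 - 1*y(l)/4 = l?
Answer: 20080/289 ≈ 69.481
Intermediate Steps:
y(l) = 16 - 4*l
j(p, E) = 5*p (j(p, E) = p + p*4 = p + 4*p = 5*p)
q(k, V) = 16 - 4*k + 4*V (q(k, V) = (16 - 4*k) + V*4 = (16 - 4*k) + 4*V = 16 - 4*k + 4*V)
-80320/q(j(1, 0), -288) = -80320/(16 - 20 + 4*(-288)) = -80320/(16 - 4*5 - 1152) = -80320/(16 - 20 - 1152) = -80320/(-1156) = -80320*(-1/1156) = 20080/289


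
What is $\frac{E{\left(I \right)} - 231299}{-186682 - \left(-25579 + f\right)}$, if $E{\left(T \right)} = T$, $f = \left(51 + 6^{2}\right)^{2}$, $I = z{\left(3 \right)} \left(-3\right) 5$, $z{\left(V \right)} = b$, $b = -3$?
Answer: $\frac{115627}{84336} \approx 1.371$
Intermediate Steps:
$z{\left(V \right)} = -3$
$I = 45$ ($I = \left(-3\right) \left(-3\right) 5 = 9 \cdot 5 = 45$)
$f = 7569$ ($f = \left(51 + 36\right)^{2} = 87^{2} = 7569$)
$\frac{E{\left(I \right)} - 231299}{-186682 - \left(-25579 + f\right)} = \frac{45 - 231299}{-186682 + \left(25579 - 7569\right)} = - \frac{231254}{-186682 + \left(25579 - 7569\right)} = - \frac{231254}{-186682 + 18010} = - \frac{231254}{-168672} = \left(-231254\right) \left(- \frac{1}{168672}\right) = \frac{115627}{84336}$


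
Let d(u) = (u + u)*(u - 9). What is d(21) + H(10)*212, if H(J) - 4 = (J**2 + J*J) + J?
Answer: 45872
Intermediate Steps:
d(u) = 2*u*(-9 + u) (d(u) = (2*u)*(-9 + u) = 2*u*(-9 + u))
H(J) = 4 + J + 2*J**2 (H(J) = 4 + ((J**2 + J*J) + J) = 4 + ((J**2 + J**2) + J) = 4 + (2*J**2 + J) = 4 + (J + 2*J**2) = 4 + J + 2*J**2)
d(21) + H(10)*212 = 2*21*(-9 + 21) + (4 + 10 + 2*10**2)*212 = 2*21*12 + (4 + 10 + 2*100)*212 = 504 + (4 + 10 + 200)*212 = 504 + 214*212 = 504 + 45368 = 45872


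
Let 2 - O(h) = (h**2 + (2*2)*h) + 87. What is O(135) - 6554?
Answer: -25404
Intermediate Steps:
O(h) = -85 - h**2 - 4*h (O(h) = 2 - ((h**2 + (2*2)*h) + 87) = 2 - ((h**2 + 4*h) + 87) = 2 - (87 + h**2 + 4*h) = 2 + (-87 - h**2 - 4*h) = -85 - h**2 - 4*h)
O(135) - 6554 = (-85 - 1*135**2 - 4*135) - 6554 = (-85 - 1*18225 - 540) - 6554 = (-85 - 18225 - 540) - 6554 = -18850 - 6554 = -25404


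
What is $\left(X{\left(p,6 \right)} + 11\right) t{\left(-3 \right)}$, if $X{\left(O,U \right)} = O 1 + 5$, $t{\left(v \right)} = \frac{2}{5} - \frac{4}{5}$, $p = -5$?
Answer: $- \frac{22}{5} \approx -4.4$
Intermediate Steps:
$t{\left(v \right)} = - \frac{2}{5}$ ($t{\left(v \right)} = 2 \cdot \frac{1}{5} - \frac{4}{5} = \frac{2}{5} - \frac{4}{5} = - \frac{2}{5}$)
$X{\left(O,U \right)} = 5 + O$ ($X{\left(O,U \right)} = O + 5 = 5 + O$)
$\left(X{\left(p,6 \right)} + 11\right) t{\left(-3 \right)} = \left(\left(5 - 5\right) + 11\right) \left(- \frac{2}{5}\right) = \left(0 + 11\right) \left(- \frac{2}{5}\right) = 11 \left(- \frac{2}{5}\right) = - \frac{22}{5}$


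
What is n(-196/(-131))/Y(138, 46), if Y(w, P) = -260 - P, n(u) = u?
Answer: -98/20043 ≈ -0.0048895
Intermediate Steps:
n(-196/(-131))/Y(138, 46) = (-196/(-131))/(-260 - 1*46) = (-196*(-1/131))/(-260 - 46) = (196/131)/(-306) = (196/131)*(-1/306) = -98/20043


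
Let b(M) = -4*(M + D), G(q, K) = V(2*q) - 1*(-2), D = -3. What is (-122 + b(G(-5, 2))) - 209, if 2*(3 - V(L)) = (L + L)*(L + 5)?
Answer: -139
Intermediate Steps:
V(L) = 3 - L*(5 + L) (V(L) = 3 - (L + L)*(L + 5)/2 = 3 - 2*L*(5 + L)/2 = 3 - L*(5 + L))
G(q, K) = 5 - 10*q - 4*q**2 (G(q, K) = (3 - (2*q)**2 - 10*q) - 1*(-2) = (3 - 4*q**2 - 10*q) + 2 = (3 - 10*q - 4*q**2) + 2 = 5 - 10*q - 4*q**2)
b(M) = 12 - 4*M (b(M) = -4*(M - 3) = -4*(-3 + M) = 12 - 4*M)
(-122 + b(G(-5, 2))) - 209 = (-122 + (12 - 4*(5 - 10*(-5) - 4*(-5)**2))) - 209 = (-122 + (12 - 4*(5 + 50 - 4*25))) - 209 = (-122 + (12 - 4*(5 + 50 - 100))) - 209 = (-122 + (12 - 4*(-45))) - 209 = (-122 + (12 + 180)) - 209 = (-122 + 192) - 209 = 70 - 209 = -139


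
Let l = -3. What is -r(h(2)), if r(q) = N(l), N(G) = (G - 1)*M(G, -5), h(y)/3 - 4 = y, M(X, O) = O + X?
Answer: -32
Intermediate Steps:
h(y) = 12 + 3*y
N(G) = (-1 + G)*(-5 + G) (N(G) = (G - 1)*(-5 + G) = (-1 + G)*(-5 + G))
r(q) = 32 (r(q) = (-1 - 3)*(-5 - 3) = -4*(-8) = 32)
-r(h(2)) = -1*32 = -32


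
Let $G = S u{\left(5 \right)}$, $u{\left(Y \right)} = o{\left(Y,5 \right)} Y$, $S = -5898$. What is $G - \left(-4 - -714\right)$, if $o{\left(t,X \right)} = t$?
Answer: $-148160$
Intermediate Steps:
$u{\left(Y \right)} = Y^{2}$ ($u{\left(Y \right)} = Y Y = Y^{2}$)
$G = -147450$ ($G = - 5898 \cdot 5^{2} = \left(-5898\right) 25 = -147450$)
$G - \left(-4 - -714\right) = -147450 - \left(-4 - -714\right) = -147450 - \left(-4 + 714\right) = -147450 - 710 = -148160$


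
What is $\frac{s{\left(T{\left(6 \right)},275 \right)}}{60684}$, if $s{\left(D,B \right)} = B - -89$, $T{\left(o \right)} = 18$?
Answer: $\frac{7}{1167} \approx 0.0059983$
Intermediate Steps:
$s{\left(D,B \right)} = 89 + B$ ($s{\left(D,B \right)} = B + 89 = 89 + B$)
$\frac{s{\left(T{\left(6 \right)},275 \right)}}{60684} = \frac{89 + 275}{60684} = 364 \cdot \frac{1}{60684} = \frac{7}{1167}$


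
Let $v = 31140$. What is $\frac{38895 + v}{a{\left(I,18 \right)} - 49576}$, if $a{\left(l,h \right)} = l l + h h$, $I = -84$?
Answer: $- \frac{10005}{6028} \approx -1.6598$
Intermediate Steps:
$a{\left(l,h \right)} = h^{2} + l^{2}$ ($a{\left(l,h \right)} = l^{2} + h^{2} = h^{2} + l^{2}$)
$\frac{38895 + v}{a{\left(I,18 \right)} - 49576} = \frac{38895 + 31140}{\left(18^{2} + \left(-84\right)^{2}\right) - 49576} = \frac{70035}{\left(324 + 7056\right) - 49576} = \frac{70035}{7380 - 49576} = \frac{70035}{-42196} = 70035 \left(- \frac{1}{42196}\right) = - \frac{10005}{6028}$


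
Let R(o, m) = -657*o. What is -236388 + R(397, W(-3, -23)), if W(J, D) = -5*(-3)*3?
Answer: -497217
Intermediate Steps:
W(J, D) = 45 (W(J, D) = 15*3 = 45)
-236388 + R(397, W(-3, -23)) = -236388 - 657*397 = -236388 - 260829 = -497217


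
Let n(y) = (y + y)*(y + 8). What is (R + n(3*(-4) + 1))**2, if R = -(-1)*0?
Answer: 4356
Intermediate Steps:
R = 0 (R = -1*0 = 0)
n(y) = 2*y*(8 + y) (n(y) = (2*y)*(8 + y) = 2*y*(8 + y))
(R + n(3*(-4) + 1))**2 = (0 + 2*(3*(-4) + 1)*(8 + (3*(-4) + 1)))**2 = (0 + 2*(-12 + 1)*(8 + (-12 + 1)))**2 = (0 + 2*(-11)*(8 - 11))**2 = (0 + 2*(-11)*(-3))**2 = (0 + 66)**2 = 66**2 = 4356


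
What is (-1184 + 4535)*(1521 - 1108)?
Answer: 1383963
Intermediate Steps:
(-1184 + 4535)*(1521 - 1108) = 3351*413 = 1383963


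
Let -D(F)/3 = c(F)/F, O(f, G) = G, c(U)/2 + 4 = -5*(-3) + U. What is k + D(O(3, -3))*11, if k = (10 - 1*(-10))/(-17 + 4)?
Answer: 2268/13 ≈ 174.46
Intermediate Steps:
k = -20/13 (k = (10 + 10)/(-13) = 20*(-1/13) = -20/13 ≈ -1.5385)
c(U) = 22 + 2*U (c(U) = -8 + 2*(-5*(-3) + U) = -8 + 2*(15 + U) = -8 + (30 + 2*U) = 22 + 2*U)
D(F) = -3*(22 + 2*F)/F
k + D(O(3, -3))*11 = -20/13 + (-6 - 66/(-3))*11 = -20/13 + (-6 - 66*(-1/3))*11 = -20/13 + (-6 + 22)*11 = -20/13 + 16*11 = -20/13 + 176 = 2268/13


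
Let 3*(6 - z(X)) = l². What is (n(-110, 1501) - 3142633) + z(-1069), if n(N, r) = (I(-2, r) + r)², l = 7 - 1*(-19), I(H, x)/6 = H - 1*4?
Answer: -2989882/3 ≈ -9.9663e+5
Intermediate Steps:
I(H, x) = -24 + 6*H (I(H, x) = 6*(H - 1*4) = 6*(H - 4) = 6*(-4 + H) = -24 + 6*H)
l = 26 (l = 7 + 19 = 26)
z(X) = -658/3 (z(X) = 6 - ⅓*26² = 6 - ⅓*676 = 6 - 676/3 = -658/3)
n(N, r) = (-36 + r)² (n(N, r) = ((-24 + 6*(-2)) + r)² = ((-24 - 12) + r)² = (-36 + r)²)
(n(-110, 1501) - 3142633) + z(-1069) = ((-36 + 1501)² - 3142633) - 658/3 = (1465² - 3142633) - 658/3 = (2146225 - 3142633) - 658/3 = -996408 - 658/3 = -2989882/3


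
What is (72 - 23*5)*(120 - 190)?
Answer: 3010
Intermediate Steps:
(72 - 23*5)*(120 - 190) = (72 - 115)*(-70) = -43*(-70) = 3010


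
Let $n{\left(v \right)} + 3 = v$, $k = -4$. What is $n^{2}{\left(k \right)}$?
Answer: $49$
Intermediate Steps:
$n{\left(v \right)} = -3 + v$
$n^{2}{\left(k \right)} = \left(-3 - 4\right)^{2} = \left(-7\right)^{2} = 49$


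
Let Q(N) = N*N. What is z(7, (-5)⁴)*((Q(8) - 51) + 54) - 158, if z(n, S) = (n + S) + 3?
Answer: 42387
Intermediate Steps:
Q(N) = N²
z(n, S) = 3 + S + n (z(n, S) = (S + n) + 3 = 3 + S + n)
z(7, (-5)⁴)*((Q(8) - 51) + 54) - 158 = (3 + (-5)⁴ + 7)*((8² - 51) + 54) - 158 = (3 + 625 + 7)*((64 - 51) + 54) - 158 = 635*(13 + 54) - 158 = 635*67 - 158 = 42545 - 158 = 42387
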